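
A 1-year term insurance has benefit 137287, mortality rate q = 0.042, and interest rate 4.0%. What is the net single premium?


NSP = benefit * q * v
v = 1/(1+i) = 0.961538
NSP = 137287 * 0.042 * 0.961538
= 5544.2827


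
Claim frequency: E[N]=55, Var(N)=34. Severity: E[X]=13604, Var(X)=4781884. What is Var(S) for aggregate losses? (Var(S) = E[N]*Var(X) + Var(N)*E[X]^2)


Var(S) = E[N]*Var(X) + Var(N)*E[X]^2
= 55*4781884 + 34*13604^2
= 263003620 + 6292339744
= 6.5553e+09


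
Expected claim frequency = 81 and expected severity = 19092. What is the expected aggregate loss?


E[S] = E[N] * E[X]
= 81 * 19092
= 1.5465e+06


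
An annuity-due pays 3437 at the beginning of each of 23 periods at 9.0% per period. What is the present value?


PV_due = PMT * (1-(1+i)^(-n))/i * (1+i)
PV_immediate = 32927.1709
PV_due = 32927.1709 * 1.09
= 35890.6162


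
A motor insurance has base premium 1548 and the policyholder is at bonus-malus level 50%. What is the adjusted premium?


adjusted = base * BM_level / 100
= 1548 * 50 / 100
= 1548 * 0.5
= 774.0


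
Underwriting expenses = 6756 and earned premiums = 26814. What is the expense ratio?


Expense ratio = expenses / premiums
= 6756 / 26814
= 0.252


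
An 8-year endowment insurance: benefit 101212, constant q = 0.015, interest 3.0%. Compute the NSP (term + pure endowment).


Term component = 10137.8335
Pure endowment = 8_p_x * v^8 * benefit = 0.886115 * 0.789409 * 101212 = 70798.4995
NSP = 80936.333


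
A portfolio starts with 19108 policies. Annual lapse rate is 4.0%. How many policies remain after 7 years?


remaining = initial * (1 - lapse)^years
= 19108 * (1 - 0.04)^7
= 19108 * 0.751447
= 14358.6584


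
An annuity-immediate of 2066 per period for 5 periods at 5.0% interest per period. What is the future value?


FV = PMT * ((1+i)^n - 1) / i
= 2066 * ((1.05)^5 - 1) / 0.05
= 2066 * (1.276282 - 1) / 0.05
= 11415.9542


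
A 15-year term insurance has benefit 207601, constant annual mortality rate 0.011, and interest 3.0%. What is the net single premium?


NSP = benefit * sum_{k=0}^{n-1} k_p_x * q * v^(k+1)
With constant q=0.011, v=0.970874
Sum = 0.122413
NSP = 207601 * 0.122413
= 25413.0597


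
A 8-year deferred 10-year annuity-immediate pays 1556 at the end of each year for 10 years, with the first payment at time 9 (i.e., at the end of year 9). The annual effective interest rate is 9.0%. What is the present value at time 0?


PV at time 8 of the 10-year annuity-immediate:
a_n = 1556 * (1-(1+0.09)^(-10))/0.09 = 9985.8754
Discount back 8 years to time 0:
PV = 9985.8754 * (1+0.09)^(-8)
= 9985.8754 * 0.501866
= 5011.5741


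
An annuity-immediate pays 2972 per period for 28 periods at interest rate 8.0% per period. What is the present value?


PV = PMT * (1 - (1+i)^(-n)) / i
= 2972 * (1 - (1+0.08)^(-28)) / 0.08
= 2972 * (1 - 0.115914) / 0.08
= 2972 * 11.051078
= 32843.8053


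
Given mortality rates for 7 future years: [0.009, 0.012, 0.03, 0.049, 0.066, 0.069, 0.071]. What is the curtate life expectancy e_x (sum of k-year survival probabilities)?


e_x = sum_{k=1}^{n} k_p_x
k_p_x values:
  1_p_x = 0.991
  2_p_x = 0.979108
  3_p_x = 0.949735
  4_p_x = 0.903198
  5_p_x = 0.843587
  6_p_x = 0.785379
  7_p_x = 0.729617
e_x = 6.1816


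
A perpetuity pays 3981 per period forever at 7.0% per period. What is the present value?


PV = PMT / i
= 3981 / 0.07
= 56871.4286


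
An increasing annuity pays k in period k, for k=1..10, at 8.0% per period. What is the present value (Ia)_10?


(Ia)_n = sum_{k=1}^{n} k * v^k, v = 1/(1+i)
v = 0.925926
Sum computed term by term:
(Ia)_10 = 32.6869


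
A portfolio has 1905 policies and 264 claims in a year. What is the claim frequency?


frequency = claims / policies
= 264 / 1905
= 0.1386


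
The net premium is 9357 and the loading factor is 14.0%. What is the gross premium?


Gross = net * (1 + loading)
= 9357 * (1 + 0.14)
= 9357 * 1.14
= 10666.98


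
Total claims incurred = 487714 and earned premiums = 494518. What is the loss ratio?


Loss ratio = claims / premiums
= 487714 / 494518
= 0.9862


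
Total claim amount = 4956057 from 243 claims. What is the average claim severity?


severity = total / number
= 4956057 / 243
= 20395.2963


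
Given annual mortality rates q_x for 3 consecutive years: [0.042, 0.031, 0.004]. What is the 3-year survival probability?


p_k = 1 - q_k for each year
Survival = product of (1 - q_k)
= 0.958 * 0.969 * 0.996
= 0.9246


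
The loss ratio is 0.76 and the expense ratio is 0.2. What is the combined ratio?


Combined ratio = loss ratio + expense ratio
= 0.76 + 0.2
= 0.96


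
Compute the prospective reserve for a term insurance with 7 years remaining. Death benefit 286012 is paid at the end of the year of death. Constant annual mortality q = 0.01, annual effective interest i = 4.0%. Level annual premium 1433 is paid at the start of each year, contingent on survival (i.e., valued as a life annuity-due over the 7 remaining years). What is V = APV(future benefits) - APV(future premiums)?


v = 1/(1+i) = 0.961538
APV(future benefits) per unit = sum_{k=0}^{6} k_p_x * q * v^(k+1) = 0.058341
APV(future benefits) = 286012 * 0.058341 = 16686.337
Life annuity-due factor ä_{x:7} = sum_{k=0}^{6} k_p_x * v^k = 6.067504
APV(future premiums) = 1433 * 6.067504 = 8694.7337
V = 16686.337 - 8694.7337
= 7991.6033


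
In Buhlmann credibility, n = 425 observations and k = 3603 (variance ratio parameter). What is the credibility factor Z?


Z = n / (n + k)
= 425 / (425 + 3603)
= 425 / 4028
= 0.1055


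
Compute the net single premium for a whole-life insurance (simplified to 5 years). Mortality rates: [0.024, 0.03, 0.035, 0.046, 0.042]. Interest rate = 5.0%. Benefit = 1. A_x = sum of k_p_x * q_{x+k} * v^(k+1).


v = 0.952381
Year 0: k_p_x=1.0, q=0.024, term=0.022857
Year 1: k_p_x=0.976, q=0.03, term=0.026558
Year 2: k_p_x=0.94672, q=0.035, term=0.028623
Year 3: k_p_x=0.913585, q=0.046, term=0.034574
Year 4: k_p_x=0.87156, q=0.042, term=0.028681
A_x = 0.1413


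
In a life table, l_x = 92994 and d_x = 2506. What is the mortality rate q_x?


q_x = d_x / l_x
= 2506 / 92994
= 0.0269


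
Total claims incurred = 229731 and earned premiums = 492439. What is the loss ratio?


Loss ratio = claims / premiums
= 229731 / 492439
= 0.4665


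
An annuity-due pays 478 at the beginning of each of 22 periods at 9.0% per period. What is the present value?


PV_due = PMT * (1-(1+i)^(-n))/i * (1+i)
PV_immediate = 4513.4794
PV_due = 4513.4794 * 1.09
= 4919.6925


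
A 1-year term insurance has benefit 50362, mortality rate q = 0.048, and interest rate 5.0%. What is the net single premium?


NSP = benefit * q * v
v = 1/(1+i) = 0.952381
NSP = 50362 * 0.048 * 0.952381
= 2302.2629


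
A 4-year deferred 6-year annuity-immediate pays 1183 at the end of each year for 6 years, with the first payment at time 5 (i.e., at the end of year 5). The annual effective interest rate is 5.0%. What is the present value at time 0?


PV at time 4 of the 6-year annuity-immediate:
a_n = 1183 * (1-(1+0.05)^(-6))/0.05 = 6004.5437
Discount back 4 years to time 0:
PV = 6004.5437 * (1+0.05)^(-4)
= 6004.5437 * 0.822702
= 4939.953


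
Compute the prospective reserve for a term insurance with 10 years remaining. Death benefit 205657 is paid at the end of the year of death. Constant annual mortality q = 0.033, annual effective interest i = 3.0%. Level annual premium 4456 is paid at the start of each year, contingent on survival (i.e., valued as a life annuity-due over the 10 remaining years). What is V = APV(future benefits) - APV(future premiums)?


v = 1/(1+i) = 0.970874
APV(future benefits) per unit = sum_{k=0}^{9} k_p_x * q * v^(k+1) = 0.245155
APV(future benefits) = 205657 * 0.245155 = 50417.87
Life annuity-due factor ä_{x:10} = sum_{k=0}^{9} k_p_x * v^k = 7.651812
APV(future premiums) = 4456 * 7.651812 = 34096.4736
V = 50417.87 - 34096.4736
= 16321.3964


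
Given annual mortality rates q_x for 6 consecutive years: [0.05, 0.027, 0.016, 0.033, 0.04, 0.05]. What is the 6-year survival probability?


p_k = 1 - q_k for each year
Survival = product of (1 - q_k)
= 0.95 * 0.973 * 0.984 * 0.967 * 0.96 * 0.95
= 0.8021


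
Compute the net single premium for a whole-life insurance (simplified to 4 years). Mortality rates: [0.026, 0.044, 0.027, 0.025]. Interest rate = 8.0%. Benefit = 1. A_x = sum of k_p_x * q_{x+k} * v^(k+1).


v = 0.925926
Year 0: k_p_x=1.0, q=0.026, term=0.024074
Year 1: k_p_x=0.974, q=0.044, term=0.036742
Year 2: k_p_x=0.931144, q=0.027, term=0.019958
Year 3: k_p_x=0.906003, q=0.025, term=0.016648
A_x = 0.0974


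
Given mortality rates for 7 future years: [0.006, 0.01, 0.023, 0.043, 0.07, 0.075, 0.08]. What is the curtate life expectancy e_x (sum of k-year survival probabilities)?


e_x = sum_{k=1}^{n} k_p_x
k_p_x values:
  1_p_x = 0.994
  2_p_x = 0.98406
  3_p_x = 0.961427
  4_p_x = 0.920085
  5_p_x = 0.855679
  6_p_x = 0.791503
  7_p_x = 0.728183
e_x = 6.2349


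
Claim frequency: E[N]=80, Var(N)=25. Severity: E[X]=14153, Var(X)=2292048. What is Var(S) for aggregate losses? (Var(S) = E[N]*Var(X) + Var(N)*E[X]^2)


Var(S) = E[N]*Var(X) + Var(N)*E[X]^2
= 80*2292048 + 25*14153^2
= 183363840 + 5007685225
= 5.1910e+09


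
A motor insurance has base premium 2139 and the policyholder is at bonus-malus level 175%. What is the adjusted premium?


adjusted = base * BM_level / 100
= 2139 * 175 / 100
= 2139 * 1.75
= 3743.25


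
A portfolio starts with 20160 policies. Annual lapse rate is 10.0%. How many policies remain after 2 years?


remaining = initial * (1 - lapse)^years
= 20160 * (1 - 0.1)^2
= 20160 * 0.81
= 16329.6


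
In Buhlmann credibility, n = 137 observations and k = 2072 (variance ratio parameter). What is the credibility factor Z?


Z = n / (n + k)
= 137 / (137 + 2072)
= 137 / 2209
= 0.062


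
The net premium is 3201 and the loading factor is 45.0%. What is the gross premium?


Gross = net * (1 + loading)
= 3201 * (1 + 0.45)
= 3201 * 1.45
= 4641.45


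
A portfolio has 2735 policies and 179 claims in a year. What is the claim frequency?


frequency = claims / policies
= 179 / 2735
= 0.0654


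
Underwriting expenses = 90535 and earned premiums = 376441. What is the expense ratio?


Expense ratio = expenses / premiums
= 90535 / 376441
= 0.2405


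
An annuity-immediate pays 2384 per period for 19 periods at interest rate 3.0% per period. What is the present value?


PV = PMT * (1 - (1+i)^(-n)) / i
= 2384 * (1 - (1+0.03)^(-19)) / 0.03
= 2384 * (1 - 0.570286) / 0.03
= 2384 * 14.323799
= 34147.9371


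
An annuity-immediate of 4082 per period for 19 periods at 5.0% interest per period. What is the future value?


FV = PMT * ((1+i)^n - 1) / i
= 4082 * ((1.05)^19 - 1) / 0.05
= 4082 * (2.52695 - 1) / 0.05
= 124660.214


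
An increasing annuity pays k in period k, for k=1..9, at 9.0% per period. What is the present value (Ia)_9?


(Ia)_n = sum_{k=1}^{n} k * v^k, v = 1/(1+i)
v = 0.917431
Sum computed term by term:
(Ia)_9 = 26.5663


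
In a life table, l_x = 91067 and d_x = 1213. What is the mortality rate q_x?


q_x = d_x / l_x
= 1213 / 91067
= 0.0133


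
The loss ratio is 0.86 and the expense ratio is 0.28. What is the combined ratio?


Combined ratio = loss ratio + expense ratio
= 0.86 + 0.28
= 1.14


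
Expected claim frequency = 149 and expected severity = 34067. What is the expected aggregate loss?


E[S] = E[N] * E[X]
= 149 * 34067
= 5.0760e+06


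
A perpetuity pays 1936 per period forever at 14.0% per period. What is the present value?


PV = PMT / i
= 1936 / 0.14
= 13828.5714


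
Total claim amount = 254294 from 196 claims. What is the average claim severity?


severity = total / number
= 254294 / 196
= 1297.4184


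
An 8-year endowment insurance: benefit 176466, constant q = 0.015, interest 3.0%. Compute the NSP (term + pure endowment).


Term component = 17675.601
Pure endowment = 8_p_x * v^8 * benefit = 0.886115 * 0.789409 * 176466 = 123439.197
NSP = 141114.798


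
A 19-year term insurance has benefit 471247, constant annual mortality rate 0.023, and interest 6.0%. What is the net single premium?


NSP = benefit * sum_{k=0}^{n-1} k_p_x * q * v^(k+1)
With constant q=0.023, v=0.943396
Sum = 0.218246
NSP = 471247 * 0.218246
= 102847.9772


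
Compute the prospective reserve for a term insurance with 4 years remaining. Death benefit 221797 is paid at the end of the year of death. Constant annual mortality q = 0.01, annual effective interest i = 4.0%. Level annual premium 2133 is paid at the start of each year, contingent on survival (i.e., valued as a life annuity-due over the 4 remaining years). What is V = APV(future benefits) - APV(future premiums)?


v = 1/(1+i) = 0.961538
APV(future benefits) per unit = sum_{k=0}^{3} k_p_x * q * v^(k+1) = 0.035776
APV(future benefits) = 221797 * 0.035776 = 7934.9431
Life annuity-due factor ä_{x:4} = sum_{k=0}^{3} k_p_x * v^k = 3.720673
APV(future premiums) = 2133 * 3.720673 = 7936.1953
V = 7934.9431 - 7936.1953
= -1.2521


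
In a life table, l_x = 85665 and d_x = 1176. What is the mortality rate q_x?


q_x = d_x / l_x
= 1176 / 85665
= 0.0137


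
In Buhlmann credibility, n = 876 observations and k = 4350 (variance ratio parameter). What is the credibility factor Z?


Z = n / (n + k)
= 876 / (876 + 4350)
= 876 / 5226
= 0.1676


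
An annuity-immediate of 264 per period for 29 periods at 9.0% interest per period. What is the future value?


FV = PMT * ((1+i)^n - 1) / i
= 264 * ((1.09)^29 - 1) / 0.09
= 264 * (12.172182 - 1) / 0.09
= 32771.7341


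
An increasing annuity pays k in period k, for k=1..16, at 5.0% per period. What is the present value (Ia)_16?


(Ia)_n = sum_{k=1}^{n} k * v^k, v = 1/(1+i)
v = 0.952381
Sum computed term by term:
(Ia)_16 = 80.9975


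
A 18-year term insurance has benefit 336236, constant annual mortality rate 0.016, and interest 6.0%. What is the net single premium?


NSP = benefit * sum_{k=0}^{n-1} k_p_x * q * v^(k+1)
With constant q=0.016, v=0.943396
Sum = 0.155355
NSP = 336236 * 0.155355
= 52235.976


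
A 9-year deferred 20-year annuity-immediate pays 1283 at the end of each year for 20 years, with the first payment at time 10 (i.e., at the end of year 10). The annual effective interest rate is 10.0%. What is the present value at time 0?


PV at time 9 of the 20-year annuity-immediate:
a_n = 1283 * (1-(1+0.1)^(-20))/0.1 = 10922.9023
Discount back 9 years to time 0:
PV = 10922.9023 * (1+0.1)^(-9)
= 10922.9023 * 0.424098
= 4632.3768


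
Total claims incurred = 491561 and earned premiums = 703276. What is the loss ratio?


Loss ratio = claims / premiums
= 491561 / 703276
= 0.699


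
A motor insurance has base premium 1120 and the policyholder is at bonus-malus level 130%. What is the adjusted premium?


adjusted = base * BM_level / 100
= 1120 * 130 / 100
= 1120 * 1.3
= 1456.0


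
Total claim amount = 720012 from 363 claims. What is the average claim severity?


severity = total / number
= 720012 / 363
= 1983.5041


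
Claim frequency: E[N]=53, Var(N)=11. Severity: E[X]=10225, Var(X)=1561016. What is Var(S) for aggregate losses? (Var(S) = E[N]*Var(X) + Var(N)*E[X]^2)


Var(S) = E[N]*Var(X) + Var(N)*E[X]^2
= 53*1561016 + 11*10225^2
= 82733848 + 1150056875
= 1.2328e+09


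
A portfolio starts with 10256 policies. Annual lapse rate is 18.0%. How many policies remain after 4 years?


remaining = initial * (1 - lapse)^years
= 10256 * (1 - 0.18)^4
= 10256 * 0.452122
= 4636.9608


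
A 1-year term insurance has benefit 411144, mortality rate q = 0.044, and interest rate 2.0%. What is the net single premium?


NSP = benefit * q * v
v = 1/(1+i) = 0.980392
NSP = 411144 * 0.044 * 0.980392
= 17735.6235


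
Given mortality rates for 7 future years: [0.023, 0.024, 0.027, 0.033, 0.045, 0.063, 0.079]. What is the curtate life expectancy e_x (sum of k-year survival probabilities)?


e_x = sum_{k=1}^{n} k_p_x
k_p_x values:
  1_p_x = 0.977
  2_p_x = 0.953552
  3_p_x = 0.927806
  4_p_x = 0.897188
  5_p_x = 0.856815
  6_p_x = 0.802836
  7_p_x = 0.739412
e_x = 6.1546


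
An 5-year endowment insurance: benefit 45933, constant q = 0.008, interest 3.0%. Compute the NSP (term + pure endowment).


Term component = 1656.9522
Pure endowment = 5_p_x * v^5 * benefit = 0.960635 * 0.862609 * 45933 = 38062.4771
NSP = 39719.4293


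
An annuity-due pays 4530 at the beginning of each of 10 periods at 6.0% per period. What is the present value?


PV_due = PMT * (1-(1+i)^(-n))/i * (1+i)
PV_immediate = 33341.1943
PV_due = 33341.1943 * 1.06
= 35341.666


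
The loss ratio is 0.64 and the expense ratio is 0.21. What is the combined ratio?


Combined ratio = loss ratio + expense ratio
= 0.64 + 0.21
= 0.85


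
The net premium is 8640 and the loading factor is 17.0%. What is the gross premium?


Gross = net * (1 + loading)
= 8640 * (1 + 0.17)
= 8640 * 1.17
= 10108.8


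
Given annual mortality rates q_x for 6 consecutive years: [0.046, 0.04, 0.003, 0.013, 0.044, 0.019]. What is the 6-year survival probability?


p_k = 1 - q_k for each year
Survival = product of (1 - q_k)
= 0.954 * 0.96 * 0.997 * 0.987 * 0.956 * 0.981
= 0.8452


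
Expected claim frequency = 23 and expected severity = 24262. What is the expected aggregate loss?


E[S] = E[N] * E[X]
= 23 * 24262
= 558026


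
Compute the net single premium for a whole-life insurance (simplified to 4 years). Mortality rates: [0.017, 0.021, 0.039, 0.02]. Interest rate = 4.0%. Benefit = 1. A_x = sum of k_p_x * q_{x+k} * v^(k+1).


v = 0.961538
Year 0: k_p_x=1.0, q=0.017, term=0.016346
Year 1: k_p_x=0.983, q=0.021, term=0.019086
Year 2: k_p_x=0.962357, q=0.039, term=0.033366
Year 3: k_p_x=0.924825, q=0.02, term=0.015811
A_x = 0.0846


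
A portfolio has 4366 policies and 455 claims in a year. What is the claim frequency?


frequency = claims / policies
= 455 / 4366
= 0.1042


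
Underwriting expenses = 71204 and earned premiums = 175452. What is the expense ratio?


Expense ratio = expenses / premiums
= 71204 / 175452
= 0.4058


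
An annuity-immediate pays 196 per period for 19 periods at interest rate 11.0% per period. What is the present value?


PV = PMT * (1 - (1+i)^(-n)) / i
= 196 * (1 - (1+0.11)^(-19)) / 0.11
= 196 * (1 - 0.137678) / 0.11
= 196 * 7.839294
= 1536.5017


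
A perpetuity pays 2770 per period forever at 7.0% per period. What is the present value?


PV = PMT / i
= 2770 / 0.07
= 39571.4286


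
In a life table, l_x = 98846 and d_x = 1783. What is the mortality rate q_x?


q_x = d_x / l_x
= 1783 / 98846
= 0.018


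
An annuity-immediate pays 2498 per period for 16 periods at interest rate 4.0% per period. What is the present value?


PV = PMT * (1 - (1+i)^(-n)) / i
= 2498 * (1 - (1+0.04)^(-16)) / 0.04
= 2498 * (1 - 0.533908) / 0.04
= 2498 * 11.652296
= 29107.4344


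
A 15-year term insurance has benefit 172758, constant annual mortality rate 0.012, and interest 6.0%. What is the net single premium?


NSP = benefit * sum_{k=0}^{n-1} k_p_x * q * v^(k+1)
With constant q=0.012, v=0.943396
Sum = 0.108642
NSP = 172758 * 0.108642
= 18768.7219


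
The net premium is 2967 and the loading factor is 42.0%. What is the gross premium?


Gross = net * (1 + loading)
= 2967 * (1 + 0.42)
= 2967 * 1.42
= 4213.14


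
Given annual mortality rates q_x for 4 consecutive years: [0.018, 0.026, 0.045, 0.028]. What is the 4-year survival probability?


p_k = 1 - q_k for each year
Survival = product of (1 - q_k)
= 0.982 * 0.974 * 0.955 * 0.972
= 0.8879


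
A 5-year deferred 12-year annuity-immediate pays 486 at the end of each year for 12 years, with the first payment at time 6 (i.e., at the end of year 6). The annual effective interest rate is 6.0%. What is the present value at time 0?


PV at time 5 of the 12-year annuity-immediate:
a_n = 486 * (1-(1+0.06)^(-12))/0.06 = 4074.5482
Discount back 5 years to time 0:
PV = 4074.5482 * (1+0.06)^(-5)
= 4074.5482 * 0.747258
= 3044.7394


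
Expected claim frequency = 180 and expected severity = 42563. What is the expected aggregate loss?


E[S] = E[N] * E[X]
= 180 * 42563
= 7.6613e+06


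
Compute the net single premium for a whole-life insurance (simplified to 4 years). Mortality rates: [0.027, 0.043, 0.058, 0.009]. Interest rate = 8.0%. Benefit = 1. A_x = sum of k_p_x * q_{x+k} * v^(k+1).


v = 0.925926
Year 0: k_p_x=1.0, q=0.027, term=0.025
Year 1: k_p_x=0.973, q=0.043, term=0.03587
Year 2: k_p_x=0.931161, q=0.058, term=0.042873
Year 3: k_p_x=0.877154, q=0.009, term=0.005803
A_x = 0.1095


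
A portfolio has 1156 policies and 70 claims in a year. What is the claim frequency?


frequency = claims / policies
= 70 / 1156
= 0.0606


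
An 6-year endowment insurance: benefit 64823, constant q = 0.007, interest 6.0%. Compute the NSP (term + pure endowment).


Term component = 2195.2176
Pure endowment = 6_p_x * v^6 * benefit = 0.958728 * 0.704961 * 64823 = 43811.6314
NSP = 46006.8491


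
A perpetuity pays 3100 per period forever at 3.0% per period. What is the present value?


PV = PMT / i
= 3100 / 0.03
= 103333.3333


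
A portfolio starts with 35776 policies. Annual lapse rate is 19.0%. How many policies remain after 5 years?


remaining = initial * (1 - lapse)^years
= 35776 * (1 - 0.19)^5
= 35776 * 0.348678
= 12474.3199


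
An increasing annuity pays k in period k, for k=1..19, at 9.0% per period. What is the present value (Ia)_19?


(Ia)_n = sum_{k=1}^{n} k * v^k, v = 1/(1+i)
v = 0.917431
Sum computed term by term:
(Ia)_19 = 67.3369


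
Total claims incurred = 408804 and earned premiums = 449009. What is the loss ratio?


Loss ratio = claims / premiums
= 408804 / 449009
= 0.9105


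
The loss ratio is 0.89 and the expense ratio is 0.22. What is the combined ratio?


Combined ratio = loss ratio + expense ratio
= 0.89 + 0.22
= 1.11


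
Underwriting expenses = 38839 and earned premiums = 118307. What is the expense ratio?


Expense ratio = expenses / premiums
= 38839 / 118307
= 0.3283


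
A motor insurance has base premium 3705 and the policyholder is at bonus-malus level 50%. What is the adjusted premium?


adjusted = base * BM_level / 100
= 3705 * 50 / 100
= 3705 * 0.5
= 1852.5


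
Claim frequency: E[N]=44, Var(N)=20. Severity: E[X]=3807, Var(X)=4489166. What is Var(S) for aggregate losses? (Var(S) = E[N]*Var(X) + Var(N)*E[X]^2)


Var(S) = E[N]*Var(X) + Var(N)*E[X]^2
= 44*4489166 + 20*3807^2
= 197523304 + 289864980
= 4.8739e+08


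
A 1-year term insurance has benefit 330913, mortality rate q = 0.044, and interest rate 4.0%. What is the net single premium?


NSP = benefit * q * v
v = 1/(1+i) = 0.961538
NSP = 330913 * 0.044 * 0.961538
= 14000.1654


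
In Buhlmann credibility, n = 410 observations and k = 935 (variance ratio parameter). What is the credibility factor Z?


Z = n / (n + k)
= 410 / (410 + 935)
= 410 / 1345
= 0.3048


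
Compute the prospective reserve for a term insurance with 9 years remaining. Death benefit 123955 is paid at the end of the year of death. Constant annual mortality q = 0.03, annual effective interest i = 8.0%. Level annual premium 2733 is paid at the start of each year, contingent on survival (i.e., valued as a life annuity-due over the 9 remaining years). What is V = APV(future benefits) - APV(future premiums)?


v = 1/(1+i) = 0.925926
APV(future benefits) per unit = sum_{k=0}^{8} k_p_x * q * v^(k+1) = 0.169008
APV(future benefits) = 123955 * 0.169008 = 20949.3595
Life annuity-due factor ä_{x:9} = sum_{k=0}^{8} k_p_x * v^k = 6.08428
APV(future premiums) = 2733 * 6.08428 = 16628.3376
V = 20949.3595 - 16628.3376
= 4321.0219


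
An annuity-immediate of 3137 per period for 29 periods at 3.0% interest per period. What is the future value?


FV = PMT * ((1+i)^n - 1) / i
= 3137 * ((1.03)^29 - 1) / 0.03
= 3137 * (2.356566 - 1) / 0.03
= 141851.5331


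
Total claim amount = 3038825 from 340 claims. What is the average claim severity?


severity = total / number
= 3038825 / 340
= 8937.7206


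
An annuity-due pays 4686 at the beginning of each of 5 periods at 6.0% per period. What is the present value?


PV_due = PMT * (1-(1+i)^(-n))/i * (1+i)
PV_immediate = 19739.1367
PV_due = 19739.1367 * 1.06
= 20923.4849


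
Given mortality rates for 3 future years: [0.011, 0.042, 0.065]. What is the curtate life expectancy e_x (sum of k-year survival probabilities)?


e_x = sum_{k=1}^{n} k_p_x
k_p_x values:
  1_p_x = 0.989
  2_p_x = 0.947462
  3_p_x = 0.885877
e_x = 2.8223


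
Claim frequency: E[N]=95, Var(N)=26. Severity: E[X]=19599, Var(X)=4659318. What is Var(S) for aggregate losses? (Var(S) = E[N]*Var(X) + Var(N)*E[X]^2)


Var(S) = E[N]*Var(X) + Var(N)*E[X]^2
= 95*4659318 + 26*19599^2
= 442635210 + 9987140826
= 1.0430e+10


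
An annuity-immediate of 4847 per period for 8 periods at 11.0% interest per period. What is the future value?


FV = PMT * ((1+i)^n - 1) / i
= 4847 * ((1.11)^8 - 1) / 0.11
= 4847 * (2.304538 - 1) / 0.11
= 57482.6779


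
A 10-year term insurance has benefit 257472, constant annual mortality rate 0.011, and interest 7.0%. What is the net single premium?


NSP = benefit * sum_{k=0}^{n-1} k_p_x * q * v^(k+1)
With constant q=0.011, v=0.934579
Sum = 0.073996
NSP = 257472 * 0.073996
= 19051.9395


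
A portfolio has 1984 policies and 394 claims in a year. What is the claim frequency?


frequency = claims / policies
= 394 / 1984
= 0.1986


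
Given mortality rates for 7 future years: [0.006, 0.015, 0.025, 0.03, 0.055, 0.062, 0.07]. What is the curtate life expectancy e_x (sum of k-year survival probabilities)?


e_x = sum_{k=1}^{n} k_p_x
k_p_x values:
  1_p_x = 0.994
  2_p_x = 0.97909
  3_p_x = 0.954613
  4_p_x = 0.925974
  5_p_x = 0.875046
  6_p_x = 0.820793
  7_p_x = 0.763337
e_x = 6.3129


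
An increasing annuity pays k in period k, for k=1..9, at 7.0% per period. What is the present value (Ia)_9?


(Ia)_n = sum_{k=1}^{n} k * v^k, v = 1/(1+i)
v = 0.934579
Sum computed term by term:
(Ia)_9 = 29.6556


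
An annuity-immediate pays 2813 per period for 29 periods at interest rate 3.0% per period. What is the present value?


PV = PMT * (1 - (1+i)^(-n)) / i
= 2813 * (1 - (1+0.03)^(-29)) / 0.03
= 2813 * (1 - 0.424346) / 0.03
= 2813 * 19.188455
= 53977.1228


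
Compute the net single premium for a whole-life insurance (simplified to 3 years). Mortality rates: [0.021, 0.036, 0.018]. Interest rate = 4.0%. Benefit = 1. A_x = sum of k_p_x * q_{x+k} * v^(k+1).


v = 0.961538
Year 0: k_p_x=1.0, q=0.021, term=0.020192
Year 1: k_p_x=0.979, q=0.036, term=0.032585
Year 2: k_p_x=0.943756, q=0.018, term=0.015102
A_x = 0.0679


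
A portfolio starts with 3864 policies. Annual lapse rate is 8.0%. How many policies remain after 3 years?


remaining = initial * (1 - lapse)^years
= 3864 * (1 - 0.08)^3
= 3864 * 0.778688
= 3008.8504


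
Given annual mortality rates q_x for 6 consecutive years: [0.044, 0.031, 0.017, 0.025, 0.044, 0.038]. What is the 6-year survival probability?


p_k = 1 - q_k for each year
Survival = product of (1 - q_k)
= 0.956 * 0.969 * 0.983 * 0.975 * 0.956 * 0.962
= 0.8165


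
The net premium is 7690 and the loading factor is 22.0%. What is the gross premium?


Gross = net * (1 + loading)
= 7690 * (1 + 0.22)
= 7690 * 1.22
= 9381.8


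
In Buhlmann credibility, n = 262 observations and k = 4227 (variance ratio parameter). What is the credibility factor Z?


Z = n / (n + k)
= 262 / (262 + 4227)
= 262 / 4489
= 0.0584


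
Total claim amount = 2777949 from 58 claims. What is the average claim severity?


severity = total / number
= 2777949 / 58
= 47895.6724


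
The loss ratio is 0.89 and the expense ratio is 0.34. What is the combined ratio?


Combined ratio = loss ratio + expense ratio
= 0.89 + 0.34
= 1.23


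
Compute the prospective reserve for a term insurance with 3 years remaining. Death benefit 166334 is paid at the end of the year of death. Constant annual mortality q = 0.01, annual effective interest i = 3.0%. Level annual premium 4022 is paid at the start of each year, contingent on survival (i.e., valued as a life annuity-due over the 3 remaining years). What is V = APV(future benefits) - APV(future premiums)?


v = 1/(1+i) = 0.970874
APV(future benefits) per unit = sum_{k=0}^{2} k_p_x * q * v^(k+1) = 0.02801
APV(future benefits) = 166334 * 0.02801 = 4658.9722
Life annuity-due factor ä_{x:3} = sum_{k=0}^{2} k_p_x * v^k = 2.885003
APV(future premiums) = 4022 * 2.885003 = 11603.4833
V = 4658.9722 - 11603.4833
= -6944.511


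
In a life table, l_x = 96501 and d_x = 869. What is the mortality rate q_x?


q_x = d_x / l_x
= 869 / 96501
= 0.009


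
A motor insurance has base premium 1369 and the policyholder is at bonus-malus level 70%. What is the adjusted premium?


adjusted = base * BM_level / 100
= 1369 * 70 / 100
= 1369 * 0.7
= 958.3


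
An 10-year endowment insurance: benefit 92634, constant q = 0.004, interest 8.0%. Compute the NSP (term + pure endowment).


Term component = 2448.2032
Pure endowment = 10_p_x * v^10 * benefit = 0.960712 * 0.463193 * 92634 = 41221.7331
NSP = 43669.9363


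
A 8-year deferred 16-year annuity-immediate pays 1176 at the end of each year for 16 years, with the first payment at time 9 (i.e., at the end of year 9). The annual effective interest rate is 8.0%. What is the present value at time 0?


PV at time 8 of the 16-year annuity-immediate:
a_n = 1176 * (1-(1+0.08)^(-16))/0.08 = 10409.2101
Discount back 8 years to time 0:
PV = 10409.2101 * (1+0.08)^(-8)
= 10409.2101 * 0.540269
= 5623.7723


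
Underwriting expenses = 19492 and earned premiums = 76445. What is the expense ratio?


Expense ratio = expenses / premiums
= 19492 / 76445
= 0.255


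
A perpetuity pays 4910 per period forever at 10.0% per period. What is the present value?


PV = PMT / i
= 4910 / 0.1
= 49100.0


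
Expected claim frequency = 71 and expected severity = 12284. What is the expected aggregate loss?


E[S] = E[N] * E[X]
= 71 * 12284
= 872164


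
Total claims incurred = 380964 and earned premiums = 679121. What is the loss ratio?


Loss ratio = claims / premiums
= 380964 / 679121
= 0.561


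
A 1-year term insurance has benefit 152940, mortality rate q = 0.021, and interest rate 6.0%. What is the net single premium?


NSP = benefit * q * v
v = 1/(1+i) = 0.943396
NSP = 152940 * 0.021 * 0.943396
= 3029.9434


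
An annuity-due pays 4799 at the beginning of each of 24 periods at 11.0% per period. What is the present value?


PV_due = PMT * (1-(1+i)^(-n))/i * (1+i)
PV_immediate = 40062.7074
PV_due = 40062.7074 * 1.11
= 44469.6053


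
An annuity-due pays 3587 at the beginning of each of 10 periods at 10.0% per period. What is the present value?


PV_due = PMT * (1-(1+i)^(-n))/i * (1+i)
PV_immediate = 22040.5622
PV_due = 22040.5622 * 1.1
= 24244.6184


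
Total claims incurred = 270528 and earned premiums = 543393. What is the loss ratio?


Loss ratio = claims / premiums
= 270528 / 543393
= 0.4978


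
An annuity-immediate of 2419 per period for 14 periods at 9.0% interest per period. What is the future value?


FV = PMT * ((1+i)^n - 1) / i
= 2419 * ((1.09)^14 - 1) / 0.09
= 2419 * (3.341727 - 1) / 0.09
= 62940.4187


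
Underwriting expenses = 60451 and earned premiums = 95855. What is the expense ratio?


Expense ratio = expenses / premiums
= 60451 / 95855
= 0.6307


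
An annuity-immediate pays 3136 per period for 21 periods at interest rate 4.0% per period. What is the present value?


PV = PMT * (1 - (1+i)^(-n)) / i
= 3136 * (1 - (1+0.04)^(-21)) / 0.04
= 3136 * (1 - 0.438834) / 0.04
= 3136 * 14.02916
= 43995.4456


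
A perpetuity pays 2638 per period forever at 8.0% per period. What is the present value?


PV = PMT / i
= 2638 / 0.08
= 32975.0


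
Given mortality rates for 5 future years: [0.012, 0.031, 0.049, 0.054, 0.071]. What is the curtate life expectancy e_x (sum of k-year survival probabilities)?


e_x = sum_{k=1}^{n} k_p_x
k_p_x values:
  1_p_x = 0.988
  2_p_x = 0.957372
  3_p_x = 0.910461
  4_p_x = 0.861296
  5_p_x = 0.800144
e_x = 4.5173


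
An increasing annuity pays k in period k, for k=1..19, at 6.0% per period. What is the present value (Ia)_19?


(Ia)_n = sum_{k=1}^{n} k * v^k, v = 1/(1+i)
v = 0.943396
Sum computed term by term:
(Ia)_19 = 92.4643


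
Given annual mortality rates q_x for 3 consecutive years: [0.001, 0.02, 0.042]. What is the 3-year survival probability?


p_k = 1 - q_k for each year
Survival = product of (1 - q_k)
= 0.999 * 0.98 * 0.958
= 0.9379


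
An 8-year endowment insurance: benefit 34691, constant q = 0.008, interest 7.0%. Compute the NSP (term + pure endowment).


Term component = 1616.1133
Pure endowment = 8_p_x * v^8 * benefit = 0.937764 * 0.582009 * 34691 = 18933.8955
NSP = 20550.0087


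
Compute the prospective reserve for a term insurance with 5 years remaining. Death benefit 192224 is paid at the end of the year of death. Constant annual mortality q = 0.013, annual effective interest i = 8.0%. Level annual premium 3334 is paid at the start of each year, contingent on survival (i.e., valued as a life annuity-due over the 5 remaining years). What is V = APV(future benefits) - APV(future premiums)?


v = 1/(1+i) = 0.925926
APV(future benefits) per unit = sum_{k=0}^{4} k_p_x * q * v^(k+1) = 0.050675
APV(future benefits) = 192224 * 0.050675 = 9740.9036
Life annuity-due factor ä_{x:5} = sum_{k=0}^{4} k_p_x * v^k = 4.209902
APV(future premiums) = 3334 * 4.209902 = 14035.8149
V = 9740.9036 - 14035.8149
= -4294.9113


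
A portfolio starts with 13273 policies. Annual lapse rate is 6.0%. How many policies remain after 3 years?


remaining = initial * (1 - lapse)^years
= 13273 * (1 - 0.06)^3
= 13273 * 0.830584
= 11024.3414


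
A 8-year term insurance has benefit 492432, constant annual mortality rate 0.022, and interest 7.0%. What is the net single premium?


NSP = benefit * sum_{k=0}^{n-1} k_p_x * q * v^(k+1)
With constant q=0.022, v=0.934579
Sum = 0.122644
NSP = 492432 * 0.122644
= 60393.8148


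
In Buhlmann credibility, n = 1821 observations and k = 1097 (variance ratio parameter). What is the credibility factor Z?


Z = n / (n + k)
= 1821 / (1821 + 1097)
= 1821 / 2918
= 0.6241


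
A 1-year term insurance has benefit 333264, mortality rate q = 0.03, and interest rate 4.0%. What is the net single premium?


NSP = benefit * q * v
v = 1/(1+i) = 0.961538
NSP = 333264 * 0.03 * 0.961538
= 9613.3846


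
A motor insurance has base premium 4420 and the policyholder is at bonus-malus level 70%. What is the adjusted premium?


adjusted = base * BM_level / 100
= 4420 * 70 / 100
= 4420 * 0.7
= 3094.0


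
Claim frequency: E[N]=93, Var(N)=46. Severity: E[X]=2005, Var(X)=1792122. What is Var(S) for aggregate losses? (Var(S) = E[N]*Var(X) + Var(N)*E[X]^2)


Var(S) = E[N]*Var(X) + Var(N)*E[X]^2
= 93*1792122 + 46*2005^2
= 166667346 + 184921150
= 3.5159e+08


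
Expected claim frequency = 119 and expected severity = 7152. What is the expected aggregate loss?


E[S] = E[N] * E[X]
= 119 * 7152
= 851088


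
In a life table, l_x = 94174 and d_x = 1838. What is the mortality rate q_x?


q_x = d_x / l_x
= 1838 / 94174
= 0.0195


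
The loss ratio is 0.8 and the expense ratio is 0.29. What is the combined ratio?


Combined ratio = loss ratio + expense ratio
= 0.8 + 0.29
= 1.09


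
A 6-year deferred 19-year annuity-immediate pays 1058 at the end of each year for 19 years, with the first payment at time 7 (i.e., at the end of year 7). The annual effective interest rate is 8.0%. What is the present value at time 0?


PV at time 6 of the 19-year annuity-immediate:
a_n = 1058 * (1-(1+0.08)^(-19))/0.08 = 10160.608
Discount back 6 years to time 0:
PV = 10160.608 * (1+0.08)^(-6)
= 10160.608 * 0.63017
= 6402.9065


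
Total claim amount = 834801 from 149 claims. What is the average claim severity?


severity = total / number
= 834801 / 149
= 5602.6913


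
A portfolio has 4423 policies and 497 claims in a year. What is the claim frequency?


frequency = claims / policies
= 497 / 4423
= 0.1124


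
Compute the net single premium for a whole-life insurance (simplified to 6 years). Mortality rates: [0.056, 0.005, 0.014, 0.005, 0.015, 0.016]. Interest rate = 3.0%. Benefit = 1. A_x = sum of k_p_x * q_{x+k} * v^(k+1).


v = 0.970874
Year 0: k_p_x=1.0, q=0.056, term=0.054369
Year 1: k_p_x=0.944, q=0.005, term=0.004449
Year 2: k_p_x=0.93928, q=0.014, term=0.012034
Year 3: k_p_x=0.92613, q=0.005, term=0.004114
Year 4: k_p_x=0.921499, q=0.015, term=0.011923
Year 5: k_p_x=0.907677, q=0.016, term=0.012163
A_x = 0.0991


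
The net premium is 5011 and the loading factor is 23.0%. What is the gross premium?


Gross = net * (1 + loading)
= 5011 * (1 + 0.23)
= 5011 * 1.23
= 6163.53


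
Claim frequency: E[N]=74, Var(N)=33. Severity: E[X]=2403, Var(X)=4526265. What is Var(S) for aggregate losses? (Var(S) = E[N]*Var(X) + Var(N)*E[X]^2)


Var(S) = E[N]*Var(X) + Var(N)*E[X]^2
= 74*4526265 + 33*2403^2
= 334943610 + 190555497
= 5.2550e+08


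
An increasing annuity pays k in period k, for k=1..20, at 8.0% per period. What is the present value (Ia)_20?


(Ia)_n = sum_{k=1}^{n} k * v^k, v = 1/(1+i)
v = 0.925926
Sum computed term by term:
(Ia)_20 = 78.9079


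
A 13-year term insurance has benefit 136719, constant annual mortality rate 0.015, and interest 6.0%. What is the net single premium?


NSP = benefit * sum_{k=0}^{n-1} k_p_x * q * v^(k+1)
With constant q=0.015, v=0.943396
Sum = 0.122958
NSP = 136719 * 0.122958
= 16810.7628


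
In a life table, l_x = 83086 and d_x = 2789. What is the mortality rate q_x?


q_x = d_x / l_x
= 2789 / 83086
= 0.0336


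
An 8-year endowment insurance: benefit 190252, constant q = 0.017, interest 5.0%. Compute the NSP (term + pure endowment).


Term component = 19787.8381
Pure endowment = 8_p_x * v^8 * benefit = 0.871823 * 0.676839 * 190252 = 112264.6382
NSP = 132052.4763


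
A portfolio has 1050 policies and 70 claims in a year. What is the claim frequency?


frequency = claims / policies
= 70 / 1050
= 0.0667


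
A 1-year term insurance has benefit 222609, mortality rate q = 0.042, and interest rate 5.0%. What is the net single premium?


NSP = benefit * q * v
v = 1/(1+i) = 0.952381
NSP = 222609 * 0.042 * 0.952381
= 8904.36


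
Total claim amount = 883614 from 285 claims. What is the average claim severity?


severity = total / number
= 883614 / 285
= 3100.4


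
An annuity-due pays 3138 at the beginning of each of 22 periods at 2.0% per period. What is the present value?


PV_due = PMT * (1-(1+i)^(-n))/i * (1+i)
PV_immediate = 55410.9552
PV_due = 55410.9552 * 1.02
= 56519.1743


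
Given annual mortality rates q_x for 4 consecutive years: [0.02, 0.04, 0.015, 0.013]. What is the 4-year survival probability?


p_k = 1 - q_k for each year
Survival = product of (1 - q_k)
= 0.98 * 0.96 * 0.985 * 0.987
= 0.9146


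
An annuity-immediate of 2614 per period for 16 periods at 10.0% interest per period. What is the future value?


FV = PMT * ((1+i)^n - 1) / i
= 2614 * ((1.1)^16 - 1) / 0.1
= 2614 * (4.594973 - 1) / 0.1
= 93972.5939


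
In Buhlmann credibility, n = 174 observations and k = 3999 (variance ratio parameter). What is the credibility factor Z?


Z = n / (n + k)
= 174 / (174 + 3999)
= 174 / 4173
= 0.0417


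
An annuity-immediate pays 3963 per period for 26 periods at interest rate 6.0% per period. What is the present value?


PV = PMT * (1 - (1+i)^(-n)) / i
= 3963 * (1 - (1+0.06)^(-26)) / 0.06
= 3963 * (1 - 0.21981) / 0.06
= 3963 * 13.003166
= 51531.5476
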